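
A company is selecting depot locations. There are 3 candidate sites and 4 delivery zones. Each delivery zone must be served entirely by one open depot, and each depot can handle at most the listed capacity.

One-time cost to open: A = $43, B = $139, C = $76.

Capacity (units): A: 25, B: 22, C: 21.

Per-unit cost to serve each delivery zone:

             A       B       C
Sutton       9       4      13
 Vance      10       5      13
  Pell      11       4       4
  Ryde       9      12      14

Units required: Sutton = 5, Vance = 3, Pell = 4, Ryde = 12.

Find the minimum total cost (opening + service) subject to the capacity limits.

Open {A}: Sutton→A 9·5=45, Vance→A 10·3=30, Pell→A 11·4=44, Ryde→A 9·12=108.
Loads: A carries 24/25. Service 227; fixed 43; total 270.
Next best feasible plan costs 318.

Minimum total cost: 270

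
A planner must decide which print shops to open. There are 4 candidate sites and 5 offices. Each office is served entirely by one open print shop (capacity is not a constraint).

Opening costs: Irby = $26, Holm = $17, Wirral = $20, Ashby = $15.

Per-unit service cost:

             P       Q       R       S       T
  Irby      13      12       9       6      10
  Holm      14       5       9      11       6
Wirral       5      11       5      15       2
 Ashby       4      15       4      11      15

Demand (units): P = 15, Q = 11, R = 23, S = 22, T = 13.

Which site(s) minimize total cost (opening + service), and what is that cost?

For any fixed open set, each office goes to its cheapest open site; total = fixed + service.
{Irby, Holm, Wirral, Ashby}: P→Ashby 4·15=60, Q→Holm 5·11=55, R→Ashby 4·23=92, S→Irby 6·22=132, T→Wirral 2·13=26. Service 365; fixed 78; total 443.
{Irby, Holm, Wirral}: P→Wirral 5·15=75, Q→Holm 5·11=55, R→Wirral 5·23=115, S→Irby 6·22=132, T→Wirral 2·13=26. Service 403; fixed 63; total 466.
{Irby, Holm, Ashby}: P→Ashby 4·15=60, Q→Holm 5·11=55, R→Ashby 4·23=92, S→Irby 6·22=132, T→Holm 6·13=78. Service 417; fixed 58; total 475.
{Ashby}: service 754 + fixed 15 = 769
No other subset beats 443.

Open Irby, Holm, Wirral and Ashby; minimum total cost 443.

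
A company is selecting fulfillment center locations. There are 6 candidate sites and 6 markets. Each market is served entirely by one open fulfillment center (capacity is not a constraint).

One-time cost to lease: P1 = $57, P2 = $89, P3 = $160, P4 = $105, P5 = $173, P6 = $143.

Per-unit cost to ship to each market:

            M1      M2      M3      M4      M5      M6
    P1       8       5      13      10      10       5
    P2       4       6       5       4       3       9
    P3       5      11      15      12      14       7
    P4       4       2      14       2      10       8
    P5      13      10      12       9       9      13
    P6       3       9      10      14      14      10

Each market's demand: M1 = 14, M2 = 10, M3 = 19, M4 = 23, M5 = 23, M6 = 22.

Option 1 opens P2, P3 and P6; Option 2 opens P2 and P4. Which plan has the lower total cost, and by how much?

Option 2 is cheaper by 248.

Option 1: {P2, P3, P6}: M1→P6 3·14=42, M2→P2 6·10=60, M3→P2 5·19=95, M4→P2 4·23=92, M5→P2 3·23=69, M6→P3 7·22=154. Service 512; fixed 392; total 904.
Option 2: {P2, P4}: M1→P2 4·14=56, M2→P4 2·10=20, M3→P2 5·19=95, M4→P4 2·23=46, M5→P2 3·23=69, M6→P4 8·22=176. Service 462; fixed 194; total 656.
Difference: |904 − 656| = 248.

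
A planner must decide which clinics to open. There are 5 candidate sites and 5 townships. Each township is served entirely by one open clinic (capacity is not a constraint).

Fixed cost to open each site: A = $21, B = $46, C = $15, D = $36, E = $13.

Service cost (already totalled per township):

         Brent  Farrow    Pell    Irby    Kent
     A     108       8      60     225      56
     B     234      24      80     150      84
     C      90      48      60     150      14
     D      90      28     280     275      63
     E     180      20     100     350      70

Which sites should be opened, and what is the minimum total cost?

For any fixed open set, each township goes to its cheapest open site; total = fixed + service.
{A, C}: Brent→C 90, Farrow→A 8, Pell→A 60, Irby→C 150, Kent→C 14. Service 322; fixed 36; total 358.
{C, E}: service 334 + fixed 28 = 362
{A, C, E}: Brent→C 90, Farrow→A 8, Pell→A 60, Irby→C 150, Kent→C 14. Service 322; fixed 49; total 371.
{A, B, C, D, E}: service 322 + fixed 131 = 453
No other subset beats 358.

Open A and C; minimum total cost 358.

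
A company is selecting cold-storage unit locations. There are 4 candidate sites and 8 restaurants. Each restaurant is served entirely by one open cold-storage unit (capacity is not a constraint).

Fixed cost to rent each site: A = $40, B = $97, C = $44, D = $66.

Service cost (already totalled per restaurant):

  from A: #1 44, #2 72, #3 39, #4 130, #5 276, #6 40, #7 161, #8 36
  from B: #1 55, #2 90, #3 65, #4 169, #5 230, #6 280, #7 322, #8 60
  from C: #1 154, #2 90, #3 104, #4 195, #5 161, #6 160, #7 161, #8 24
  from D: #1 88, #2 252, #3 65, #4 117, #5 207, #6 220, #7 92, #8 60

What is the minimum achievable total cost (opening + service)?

Minimum total cost: 739

For any fixed open set, each restaurant goes to its cheapest open site; total = fixed + service.
{A, C, D}: #1→A 44, #2→A 72, #3→A 39, #4→D 117, #5→C 161, #6→A 40, #7→D 92, #8→C 24. Service 589; fixed 150; total 739.
{A, D}: #1→A 44, #2→A 72, #3→A 39, #4→D 117, #5→D 207, #6→A 40, #7→D 92, #8→A 36. Service 647; fixed 106; total 753.
{A, C}: #1→A 44, #2→A 72, #3→A 39, #4→A 130, #5→C 161, #6→A 40, #7→A 161, #8→C 24. Service 671; fixed 84; total 755.
{A, B, C, D}: #1→A 44, #2→A 72, #3→A 39, #4→D 117, #5→C 161, #6→A 40, #7→D 92, #8→C 24. Service 589; fixed 247; total 836.
No other subset beats 739.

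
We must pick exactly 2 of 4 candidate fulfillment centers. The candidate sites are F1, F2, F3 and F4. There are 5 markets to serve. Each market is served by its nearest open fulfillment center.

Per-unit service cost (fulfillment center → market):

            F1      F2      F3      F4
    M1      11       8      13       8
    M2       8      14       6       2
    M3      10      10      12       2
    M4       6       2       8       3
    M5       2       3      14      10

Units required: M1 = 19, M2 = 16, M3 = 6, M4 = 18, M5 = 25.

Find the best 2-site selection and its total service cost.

With exactly 2 open, each market uses its cheapest among the chosen.
{F1, F4}: M1→F4 8·19=152, M2→F4 2·16=32, M3→F4 2·6=12, M4→F4 3·18=54, M5→F1 2·25=50. Service cost 300.
{F2, F4}: service cost 307
{F2, F3}: service cost 419
Among all 6 size-2 choices, {F1, F4} is lowest.

Choose F1 and F4; total service cost 300.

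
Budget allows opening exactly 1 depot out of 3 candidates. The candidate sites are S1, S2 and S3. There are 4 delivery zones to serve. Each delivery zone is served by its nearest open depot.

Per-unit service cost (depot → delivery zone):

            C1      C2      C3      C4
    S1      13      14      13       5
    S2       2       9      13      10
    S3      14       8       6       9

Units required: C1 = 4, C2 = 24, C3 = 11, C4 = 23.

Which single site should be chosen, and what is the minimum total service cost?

With exactly 1 open, each delivery zone uses its cheapest among the chosen.
{S3}: C1→S3 14·4=56, C2→S3 8·24=192, C3→S3 6·11=66, C4→S3 9·23=207. Service cost 521.
{S2}: service cost 597
{S1}: service cost 646
Among all 3 size-1 choices, {S3} is lowest.

Choose S3 only; total service cost 521.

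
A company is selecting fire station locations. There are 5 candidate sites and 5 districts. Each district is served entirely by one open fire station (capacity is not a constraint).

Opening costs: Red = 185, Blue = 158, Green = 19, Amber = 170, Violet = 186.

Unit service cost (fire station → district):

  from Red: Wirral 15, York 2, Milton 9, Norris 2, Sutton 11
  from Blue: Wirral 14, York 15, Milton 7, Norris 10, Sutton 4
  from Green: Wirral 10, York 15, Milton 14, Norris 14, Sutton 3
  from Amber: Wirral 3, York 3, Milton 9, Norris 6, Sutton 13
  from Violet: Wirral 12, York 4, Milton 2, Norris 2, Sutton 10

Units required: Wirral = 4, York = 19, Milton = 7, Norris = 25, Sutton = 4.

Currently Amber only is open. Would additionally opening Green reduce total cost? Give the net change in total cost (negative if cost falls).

Yes — net change −21 (cost falls by 21).

Current service cost with {Amber}: 334.
Adding Green: each district re-picks its cheapest; new service cost 294, saving 40.
Extra fixed cost: 19. Net change = 19 − 40 = -21.
(Totals: 504 → 483.)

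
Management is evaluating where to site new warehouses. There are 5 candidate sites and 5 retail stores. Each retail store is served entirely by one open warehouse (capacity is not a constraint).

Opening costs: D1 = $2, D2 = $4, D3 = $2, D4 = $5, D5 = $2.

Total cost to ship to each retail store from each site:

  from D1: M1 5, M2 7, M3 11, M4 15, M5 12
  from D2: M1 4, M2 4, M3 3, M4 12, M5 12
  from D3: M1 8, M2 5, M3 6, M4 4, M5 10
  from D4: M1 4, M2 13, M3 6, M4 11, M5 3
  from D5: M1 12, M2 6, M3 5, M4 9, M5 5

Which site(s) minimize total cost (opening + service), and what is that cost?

Open D2, D3 and D5; minimum total cost 28.

For any fixed open set, each retail store goes to its cheapest open site; total = fixed + service.
{D2, D3, D5}: M1→D2 4, M2→D2 4, M3→D2 3, M4→D3 4, M5→D5 5. Service 20; fixed 8; total 28.
{D2, D3, D4}: service 18 + fixed 11 = 29
{D3, D4}: service 22 + fixed 7 = 29
{D1, D2, D3, D4, D5}: M1→D2 4, M2→D2 4, M3→D2 3, M4→D3 4, M5→D4 3. Service 18; fixed 15; total 33.
No other subset beats 28.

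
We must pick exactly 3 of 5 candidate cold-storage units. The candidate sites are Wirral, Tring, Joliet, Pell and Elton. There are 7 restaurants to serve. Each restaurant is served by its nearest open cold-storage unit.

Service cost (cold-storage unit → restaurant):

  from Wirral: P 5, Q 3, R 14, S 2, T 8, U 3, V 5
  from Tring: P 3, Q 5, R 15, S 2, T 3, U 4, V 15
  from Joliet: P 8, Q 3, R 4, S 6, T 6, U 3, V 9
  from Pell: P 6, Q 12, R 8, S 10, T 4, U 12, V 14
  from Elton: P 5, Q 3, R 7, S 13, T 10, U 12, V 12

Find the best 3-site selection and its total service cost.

Choose Wirral, Tring and Joliet; total service cost 23.

With exactly 3 open, each restaurant uses its cheapest among the chosen.
{Wirral, Tring, Joliet}: P→Tring 3, Q→Wirral 3, R→Joliet 4, S→Wirral 2, T→Tring 3, U→Wirral 3, V→Wirral 5. Service cost 23.
{Wirral, Tring, Elton}: service cost 26
{Wirral, Joliet, Pell}: service cost 26
Among all 10 size-3 choices, {Wirral, Tring, Joliet} is lowest.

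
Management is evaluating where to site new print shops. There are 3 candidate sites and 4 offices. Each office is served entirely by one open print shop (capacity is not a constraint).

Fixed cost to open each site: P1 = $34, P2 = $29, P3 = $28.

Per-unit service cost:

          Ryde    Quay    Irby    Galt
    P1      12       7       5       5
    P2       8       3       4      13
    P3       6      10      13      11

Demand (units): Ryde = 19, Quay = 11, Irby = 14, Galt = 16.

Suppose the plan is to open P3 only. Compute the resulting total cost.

Total cost: 610

Each office is assigned to its cheapest site among the open ones.
{P3}: Ryde→P3 6·19=114, Quay→P3 10·11=110, Irby→P3 13·14=182, Galt→P3 11·16=176. Service 582; fixed 28; total 610.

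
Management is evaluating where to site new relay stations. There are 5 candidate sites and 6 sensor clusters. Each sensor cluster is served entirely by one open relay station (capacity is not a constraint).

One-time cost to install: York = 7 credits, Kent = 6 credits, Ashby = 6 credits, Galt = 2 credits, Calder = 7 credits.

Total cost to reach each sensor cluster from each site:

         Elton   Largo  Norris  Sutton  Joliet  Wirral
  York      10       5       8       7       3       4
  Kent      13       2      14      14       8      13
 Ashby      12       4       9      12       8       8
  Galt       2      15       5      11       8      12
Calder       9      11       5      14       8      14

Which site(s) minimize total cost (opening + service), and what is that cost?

Open York and Galt; minimum total cost 35.

For any fixed open set, each sensor cluster goes to its cheapest open site; total = fixed + service.
{York, Galt}: Elton→Galt 2, Largo→York 5, Norris→Galt 5, Sutton→York 7, Joliet→York 3, Wirral→York 4. Service 26; fixed 9; total 35.
{York, Kent, Galt}: Elton→Galt 2, Largo→Kent 2, Norris→Galt 5, Sutton→York 7, Joliet→York 3, Wirral→York 4. Service 23; fixed 15; total 38.
{York, Ashby, Galt}: service 25 + fixed 15 = 40
{York, Kent, Ashby, Galt, Calder}: service 23 + fixed 28 = 51
No other subset beats 35.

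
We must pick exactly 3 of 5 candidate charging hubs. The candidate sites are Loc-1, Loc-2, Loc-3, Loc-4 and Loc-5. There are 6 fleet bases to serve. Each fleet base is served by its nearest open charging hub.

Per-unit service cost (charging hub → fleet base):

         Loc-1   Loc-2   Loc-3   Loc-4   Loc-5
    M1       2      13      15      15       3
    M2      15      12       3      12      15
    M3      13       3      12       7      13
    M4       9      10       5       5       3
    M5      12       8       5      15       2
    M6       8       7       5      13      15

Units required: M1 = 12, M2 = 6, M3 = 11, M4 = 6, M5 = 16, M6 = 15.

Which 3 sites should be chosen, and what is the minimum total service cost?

Choose Loc-2, Loc-3 and Loc-5; total service cost 212.

With exactly 3 open, each fleet base uses its cheapest among the chosen.
{Loc-2, Loc-3, Loc-5}: M1→Loc-5 3·12=36, M2→Loc-3 3·6=18, M3→Loc-2 3·11=33, M4→Loc-5 3·6=18, M5→Loc-5 2·16=32, M6→Loc-3 5·15=75. Service cost 212.
{Loc-3, Loc-4, Loc-5}: service cost 256
{Loc-1, Loc-2, Loc-3}: service cost 260
Among all 10 size-3 choices, {Loc-2, Loc-3, Loc-5} is lowest.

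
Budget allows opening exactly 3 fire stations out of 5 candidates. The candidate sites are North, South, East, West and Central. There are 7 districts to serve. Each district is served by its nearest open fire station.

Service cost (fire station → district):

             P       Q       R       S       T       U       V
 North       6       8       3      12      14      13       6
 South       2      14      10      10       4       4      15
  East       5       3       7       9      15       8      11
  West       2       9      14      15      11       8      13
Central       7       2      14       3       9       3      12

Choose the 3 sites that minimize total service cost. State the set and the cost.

Choose North, South and Central; total service cost 23.

With exactly 3 open, each district uses its cheapest among the chosen.
{North, South, Central}: P→South 2, Q→Central 2, R→North 3, S→Central 3, T→South 4, U→Central 3, V→North 6. Service cost 23.
{North, West, Central}: service cost 28
{North, South, East}: service cost 31
Among all 10 size-3 choices, {North, South, Central} is lowest.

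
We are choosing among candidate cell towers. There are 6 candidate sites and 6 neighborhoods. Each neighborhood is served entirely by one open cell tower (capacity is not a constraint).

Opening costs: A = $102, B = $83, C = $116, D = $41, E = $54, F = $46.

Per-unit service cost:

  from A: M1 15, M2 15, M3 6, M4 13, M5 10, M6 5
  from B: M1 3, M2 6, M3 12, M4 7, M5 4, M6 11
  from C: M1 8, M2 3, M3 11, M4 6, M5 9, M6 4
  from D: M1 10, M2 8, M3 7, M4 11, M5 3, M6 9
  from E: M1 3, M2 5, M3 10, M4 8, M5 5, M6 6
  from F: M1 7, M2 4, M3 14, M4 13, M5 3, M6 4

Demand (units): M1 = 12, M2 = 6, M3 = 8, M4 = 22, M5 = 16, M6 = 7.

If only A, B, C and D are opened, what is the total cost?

Each neighborhood is assigned to its cheapest site among the open ones.
{A, B, C, D}: M1→B 3·12=36, M2→C 3·6=18, M3→A 6·8=48, M4→C 6·22=132, M5→D 3·16=48, M6→C 4·7=28. Service 310; fixed 342; total 652.

Total cost: 652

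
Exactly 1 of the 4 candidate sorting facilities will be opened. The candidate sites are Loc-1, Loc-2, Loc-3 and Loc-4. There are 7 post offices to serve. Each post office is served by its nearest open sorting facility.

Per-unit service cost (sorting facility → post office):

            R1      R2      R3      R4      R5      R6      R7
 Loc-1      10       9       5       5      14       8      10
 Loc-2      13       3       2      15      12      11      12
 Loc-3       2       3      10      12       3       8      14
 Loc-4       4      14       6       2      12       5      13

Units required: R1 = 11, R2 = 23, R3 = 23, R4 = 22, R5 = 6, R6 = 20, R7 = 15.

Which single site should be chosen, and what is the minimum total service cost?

Choose Loc-4 only; total service cost 915.

With exactly 1 open, each post office uses its cheapest among the chosen.
{Loc-4}: R1→Loc-4 4·11=44, R2→Loc-4 14·23=322, R3→Loc-4 6·23=138, R4→Loc-4 2·22=44, R5→Loc-4 12·6=72, R6→Loc-4 5·20=100, R7→Loc-4 13·15=195. Service cost 915.
{Loc-1}: service cost 936
{Loc-3}: service cost 973
Among all 4 size-1 choices, {Loc-4} is lowest.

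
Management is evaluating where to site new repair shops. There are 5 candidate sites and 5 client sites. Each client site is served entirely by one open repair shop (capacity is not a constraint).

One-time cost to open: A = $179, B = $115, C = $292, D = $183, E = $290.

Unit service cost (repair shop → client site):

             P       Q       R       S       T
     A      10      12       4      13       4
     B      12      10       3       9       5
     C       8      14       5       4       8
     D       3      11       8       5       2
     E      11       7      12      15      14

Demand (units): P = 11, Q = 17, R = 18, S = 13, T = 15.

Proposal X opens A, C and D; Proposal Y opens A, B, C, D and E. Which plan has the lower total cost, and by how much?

Proposal X is cheaper by 319.

Proposal X: {A, C, D}: P→D 3·11=33, Q→D 11·17=187, R→A 4·18=72, S→C 4·13=52, T→D 2·15=30. Service 374; fixed 654; total 1028.
Proposal Y: {A, B, C, D, E}: P→D 3·11=33, Q→E 7·17=119, R→B 3·18=54, S→C 4·13=52, T→D 2·15=30. Service 288; fixed 1059; total 1347.
Difference: |1028 − 1347| = 319.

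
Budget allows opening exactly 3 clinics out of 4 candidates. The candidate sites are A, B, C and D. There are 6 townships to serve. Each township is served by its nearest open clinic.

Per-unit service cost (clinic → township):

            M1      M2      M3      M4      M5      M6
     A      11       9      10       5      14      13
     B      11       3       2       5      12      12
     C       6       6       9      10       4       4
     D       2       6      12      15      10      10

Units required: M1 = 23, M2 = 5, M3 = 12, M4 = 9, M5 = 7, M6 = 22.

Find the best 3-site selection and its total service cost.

With exactly 3 open, each township uses its cheapest among the chosen.
{B, C, D}: M1→D 2·23=46, M2→B 3·5=15, M3→B 2·12=24, M4→B 5·9=45, M5→C 4·7=28, M6→C 4·22=88. Service cost 246.
{A, B, C}: service cost 338
{A, C, D}: service cost 345
Among all 4 size-3 choices, {B, C, D} is lowest.

Choose B, C and D; total service cost 246.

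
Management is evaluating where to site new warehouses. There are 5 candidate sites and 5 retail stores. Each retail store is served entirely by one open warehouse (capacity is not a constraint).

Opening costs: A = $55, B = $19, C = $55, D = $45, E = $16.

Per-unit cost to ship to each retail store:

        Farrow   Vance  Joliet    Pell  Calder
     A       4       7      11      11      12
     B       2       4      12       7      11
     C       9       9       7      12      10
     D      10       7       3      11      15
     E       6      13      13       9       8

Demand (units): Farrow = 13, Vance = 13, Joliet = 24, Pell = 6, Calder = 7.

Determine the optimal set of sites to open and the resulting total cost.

For any fixed open set, each retail store goes to its cheapest open site; total = fixed + service.
{B, D, E}: Farrow→B 2·13=26, Vance→B 4·13=52, Joliet→D 3·24=72, Pell→B 7·6=42, Calder→E 8·7=56. Service 248; fixed 80; total 328.
{B, D}: service 269 + fixed 64 = 333
{B, C, D}: service 262 + fixed 119 = 381
{A, B, C, D, E}: Farrow→B 2·13=26, Vance→B 4·13=52, Joliet→D 3·24=72, Pell→B 7·6=42, Calder→E 8·7=56. Service 248; fixed 190; total 438.
No other subset beats 328.

Open B, D and E; minimum total cost 328.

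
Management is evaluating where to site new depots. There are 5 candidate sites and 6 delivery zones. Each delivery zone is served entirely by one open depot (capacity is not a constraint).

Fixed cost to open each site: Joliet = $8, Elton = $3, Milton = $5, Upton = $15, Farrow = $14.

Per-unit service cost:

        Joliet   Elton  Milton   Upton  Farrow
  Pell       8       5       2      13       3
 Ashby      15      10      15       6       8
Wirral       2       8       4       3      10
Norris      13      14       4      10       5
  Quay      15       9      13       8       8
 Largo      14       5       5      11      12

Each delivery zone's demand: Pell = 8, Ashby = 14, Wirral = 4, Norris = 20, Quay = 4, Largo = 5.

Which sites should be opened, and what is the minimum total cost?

Open Milton and Upton; minimum total cost 269.

For any fixed open set, each delivery zone goes to its cheapest open site; total = fixed + service.
{Milton, Upton}: Pell→Milton 2·8=16, Ashby→Upton 6·14=84, Wirral→Upton 3·4=12, Norris→Milton 4·20=80, Quay→Upton 8·4=32, Largo→Milton 5·5=25. Service 249; fixed 20; total 269.
{Elton, Milton, Upton}: Pell→Milton 2·8=16, Ashby→Upton 6·14=84, Wirral→Upton 3·4=12, Norris→Milton 4·20=80, Quay→Upton 8·4=32, Largo→Elton 5·5=25. Service 249; fixed 23; total 272.
{Joliet, Milton, Upton}: Pell→Milton 2·8=16, Ashby→Upton 6·14=84, Wirral→Joliet 2·4=8, Norris→Milton 4·20=80, Quay→Upton 8·4=32, Largo→Milton 5·5=25. Service 245; fixed 28; total 273.
{Joliet, Elton, Milton, Upton, Farrow}: Pell→Milton 2·8=16, Ashby→Upton 6·14=84, Wirral→Joliet 2·4=8, Norris→Milton 4·20=80, Quay→Upton 8·4=32, Largo→Elton 5·5=25. Service 245; fixed 45; total 290.
No other subset beats 269.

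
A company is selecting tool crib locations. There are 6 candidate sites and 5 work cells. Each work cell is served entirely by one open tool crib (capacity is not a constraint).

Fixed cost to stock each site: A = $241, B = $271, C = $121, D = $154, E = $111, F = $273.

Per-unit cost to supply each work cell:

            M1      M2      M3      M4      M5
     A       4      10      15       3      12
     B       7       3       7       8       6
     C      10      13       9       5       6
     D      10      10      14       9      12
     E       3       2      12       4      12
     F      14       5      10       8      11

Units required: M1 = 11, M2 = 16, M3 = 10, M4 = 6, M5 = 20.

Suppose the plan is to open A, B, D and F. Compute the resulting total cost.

Each work cell is assigned to its cheapest site among the open ones.
{A, B, D, F}: M1→A 4·11=44, M2→B 3·16=48, M3→B 7·10=70, M4→A 3·6=18, M5→B 6·20=120. Service 300; fixed 939; total 1239.

Total cost: 1239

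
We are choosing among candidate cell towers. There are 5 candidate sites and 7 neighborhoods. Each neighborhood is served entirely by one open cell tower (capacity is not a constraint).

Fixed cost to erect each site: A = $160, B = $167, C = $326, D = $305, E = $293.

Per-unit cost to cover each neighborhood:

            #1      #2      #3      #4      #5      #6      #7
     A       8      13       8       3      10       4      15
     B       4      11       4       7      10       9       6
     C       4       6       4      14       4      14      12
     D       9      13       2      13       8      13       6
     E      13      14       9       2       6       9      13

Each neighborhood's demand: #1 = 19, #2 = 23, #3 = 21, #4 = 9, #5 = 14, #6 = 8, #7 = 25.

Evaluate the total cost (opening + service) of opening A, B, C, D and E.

Total cost: 1763

Each neighborhood is assigned to its cheapest site among the open ones.
{A, B, C, D, E}: #1→B 4·19=76, #2→C 6·23=138, #3→D 2·21=42, #4→E 2·9=18, #5→C 4·14=56, #6→A 4·8=32, #7→B 6·25=150. Service 512; fixed 1251; total 1763.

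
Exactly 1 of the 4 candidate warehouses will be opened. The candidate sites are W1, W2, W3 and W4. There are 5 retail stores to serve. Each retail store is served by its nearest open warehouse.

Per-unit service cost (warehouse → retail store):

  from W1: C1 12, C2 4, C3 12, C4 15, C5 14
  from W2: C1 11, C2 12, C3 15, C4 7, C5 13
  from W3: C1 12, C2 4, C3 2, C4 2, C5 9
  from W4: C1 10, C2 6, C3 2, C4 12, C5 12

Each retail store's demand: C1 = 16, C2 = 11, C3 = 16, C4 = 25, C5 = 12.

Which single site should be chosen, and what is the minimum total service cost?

With exactly 1 open, each retail store uses its cheapest among the chosen.
{W3}: C1→W3 12·16=192, C2→W3 4·11=44, C3→W3 2·16=32, C4→W3 2·25=50, C5→W3 9·12=108. Service cost 426.
{W4}: service cost 702
{W2}: service cost 879
Among all 4 size-1 choices, {W3} is lowest.

Choose W3 only; total service cost 426.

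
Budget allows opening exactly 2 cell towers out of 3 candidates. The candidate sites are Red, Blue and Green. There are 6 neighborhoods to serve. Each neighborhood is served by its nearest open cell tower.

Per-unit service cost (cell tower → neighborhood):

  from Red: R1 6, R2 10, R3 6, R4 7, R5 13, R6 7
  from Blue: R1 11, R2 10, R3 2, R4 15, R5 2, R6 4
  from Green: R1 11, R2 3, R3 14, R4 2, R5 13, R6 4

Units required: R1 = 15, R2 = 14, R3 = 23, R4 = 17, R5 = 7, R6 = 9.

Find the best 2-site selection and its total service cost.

Choose Blue and Green; total service cost 337.

With exactly 2 open, each neighborhood uses its cheapest among the chosen.
{Blue, Green}: R1→Blue 11·15=165, R2→Green 3·14=42, R3→Blue 2·23=46, R4→Green 2·17=34, R5→Blue 2·7=14, R6→Blue 4·9=36. Service cost 337.
{Red, Green}: service cost 431
{Red, Blue}: service cost 445
Among all 3 size-2 choices, {Blue, Green} is lowest.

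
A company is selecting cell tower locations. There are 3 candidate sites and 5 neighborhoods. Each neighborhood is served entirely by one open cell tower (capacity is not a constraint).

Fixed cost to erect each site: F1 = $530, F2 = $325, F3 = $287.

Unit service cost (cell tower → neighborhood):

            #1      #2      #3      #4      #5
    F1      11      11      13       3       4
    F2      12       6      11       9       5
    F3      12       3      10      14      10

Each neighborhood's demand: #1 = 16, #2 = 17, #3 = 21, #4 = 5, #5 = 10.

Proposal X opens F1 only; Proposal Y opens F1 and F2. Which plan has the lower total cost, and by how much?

Proposal X is cheaper by 198.

Proposal X: {F1}: #1→F1 11·16=176, #2→F1 11·17=187, #3→F1 13·21=273, #4→F1 3·5=15, #5→F1 4·10=40. Service 691; fixed 530; total 1221.
Proposal Y: {F1, F2}: #1→F1 11·16=176, #2→F2 6·17=102, #3→F2 11·21=231, #4→F1 3·5=15, #5→F1 4·10=40. Service 564; fixed 855; total 1419.
Difference: |1221 − 1419| = 198.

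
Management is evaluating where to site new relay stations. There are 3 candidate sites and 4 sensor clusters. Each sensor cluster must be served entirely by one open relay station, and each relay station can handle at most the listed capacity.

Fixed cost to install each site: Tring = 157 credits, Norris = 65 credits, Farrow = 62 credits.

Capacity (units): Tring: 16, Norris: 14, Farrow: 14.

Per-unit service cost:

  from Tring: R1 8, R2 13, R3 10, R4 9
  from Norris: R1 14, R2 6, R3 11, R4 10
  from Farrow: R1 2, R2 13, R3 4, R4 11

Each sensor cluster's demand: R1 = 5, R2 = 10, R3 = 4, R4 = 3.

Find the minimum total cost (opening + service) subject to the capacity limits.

Minimum total cost: 243

Open {Norris, Farrow}: R1→Farrow 2·5=10, R2→Norris 6·10=60, R3→Farrow 4·4=16, R4→Norris 10·3=30.
Loads: Norris carries 13/14, Farrow carries 9/14. Service 116; fixed 127; total 243.
Next best feasible plan costs 246.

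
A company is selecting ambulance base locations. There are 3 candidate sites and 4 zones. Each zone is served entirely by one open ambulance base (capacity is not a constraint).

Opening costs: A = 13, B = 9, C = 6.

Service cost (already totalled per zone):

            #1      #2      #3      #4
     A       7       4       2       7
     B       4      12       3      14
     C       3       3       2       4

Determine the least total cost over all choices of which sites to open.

For any fixed open set, each zone goes to its cheapest open site; total = fixed + service.
{C}: #1→C 3, #2→C 3, #3→C 2, #4→C 4. Service 12; fixed 6; total 18.
{B, C}: #1→C 3, #2→C 3, #3→C 2, #4→C 4. Service 12; fixed 15; total 27.
{A, C}: #1→C 3, #2→C 3, #3→A 2, #4→C 4. Service 12; fixed 19; total 31.
{A, B, C}: #1→C 3, #2→C 3, #3→A 2, #4→C 4. Service 12; fixed 28; total 40.
No other subset beats 18.

Minimum total cost: 18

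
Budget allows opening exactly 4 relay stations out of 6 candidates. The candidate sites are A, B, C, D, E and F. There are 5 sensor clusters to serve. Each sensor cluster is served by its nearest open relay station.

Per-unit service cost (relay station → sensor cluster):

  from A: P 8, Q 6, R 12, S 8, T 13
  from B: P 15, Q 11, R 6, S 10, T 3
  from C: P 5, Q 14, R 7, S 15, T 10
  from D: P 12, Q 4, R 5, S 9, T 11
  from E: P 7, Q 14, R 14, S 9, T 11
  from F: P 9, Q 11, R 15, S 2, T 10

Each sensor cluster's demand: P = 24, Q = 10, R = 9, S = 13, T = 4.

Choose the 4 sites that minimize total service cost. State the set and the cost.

Choose B, C, D and F; total service cost 243.

With exactly 4 open, each sensor cluster uses its cheapest among the chosen.
{B, C, D, F}: P→C 5·24=120, Q→D 4·10=40, R→D 5·9=45, S→F 2·13=26, T→B 3·4=12. Service cost 243.
{A, C, D, F}: service cost 271
{C, D, E, F}: service cost 271
Among all 15 size-4 choices, {B, C, D, F} is lowest.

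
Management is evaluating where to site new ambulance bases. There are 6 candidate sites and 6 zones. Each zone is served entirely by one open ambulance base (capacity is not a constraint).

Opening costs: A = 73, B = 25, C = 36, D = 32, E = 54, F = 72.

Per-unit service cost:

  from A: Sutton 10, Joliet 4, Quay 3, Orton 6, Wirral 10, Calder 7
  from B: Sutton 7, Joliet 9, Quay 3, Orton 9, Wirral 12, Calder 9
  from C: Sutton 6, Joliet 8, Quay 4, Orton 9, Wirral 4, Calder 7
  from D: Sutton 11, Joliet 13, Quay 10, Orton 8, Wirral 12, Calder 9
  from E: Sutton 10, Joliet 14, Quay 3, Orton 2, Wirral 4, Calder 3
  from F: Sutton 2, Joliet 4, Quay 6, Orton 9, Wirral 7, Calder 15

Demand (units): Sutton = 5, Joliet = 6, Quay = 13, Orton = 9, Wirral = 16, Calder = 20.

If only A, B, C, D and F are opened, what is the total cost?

Total cost: 569

Each zone is assigned to its cheapest site among the open ones.
{A, B, C, D, F}: Sutton→F 2·5=10, Joliet→A 4·6=24, Quay→A 3·13=39, Orton→A 6·9=54, Wirral→C 4·16=64, Calder→A 7·20=140. Service 331; fixed 238; total 569.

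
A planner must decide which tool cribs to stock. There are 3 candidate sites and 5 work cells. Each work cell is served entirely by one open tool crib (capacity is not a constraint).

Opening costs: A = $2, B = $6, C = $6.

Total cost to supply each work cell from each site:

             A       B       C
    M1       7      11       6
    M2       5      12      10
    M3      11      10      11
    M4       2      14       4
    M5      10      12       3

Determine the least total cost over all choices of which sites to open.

For any fixed open set, each work cell goes to its cheapest open site; total = fixed + service.
{A, C}: M1→C 6, M2→A 5, M3→A 11, M4→A 2, M5→C 3. Service 27; fixed 8; total 35.
{A}: M1→A 7, M2→A 5, M3→A 11, M4→A 2, M5→A 10. Service 35; fixed 2; total 37.
{A, B, C}: service 26 + fixed 14 = 40
No other subset beats 35.

Minimum total cost: 35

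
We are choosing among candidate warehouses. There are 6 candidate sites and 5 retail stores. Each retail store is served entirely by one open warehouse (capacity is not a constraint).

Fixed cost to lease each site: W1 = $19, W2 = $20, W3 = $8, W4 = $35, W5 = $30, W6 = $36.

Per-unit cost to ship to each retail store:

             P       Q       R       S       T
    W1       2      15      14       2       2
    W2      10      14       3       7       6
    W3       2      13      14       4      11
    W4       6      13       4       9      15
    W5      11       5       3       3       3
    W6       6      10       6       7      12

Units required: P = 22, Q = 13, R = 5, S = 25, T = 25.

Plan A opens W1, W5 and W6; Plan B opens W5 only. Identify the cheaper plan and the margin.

Plan A is cheaper by 193.

Plan A: {W1, W5, W6}: P→W1 2·22=44, Q→W5 5·13=65, R→W5 3·5=15, S→W1 2·25=50, T→W1 2·25=50. Service 224; fixed 85; total 309.
Plan B: {W5}: P→W5 11·22=242, Q→W5 5·13=65, R→W5 3·5=15, S→W5 3·25=75, T→W5 3·25=75. Service 472; fixed 30; total 502.
Difference: |309 − 502| = 193.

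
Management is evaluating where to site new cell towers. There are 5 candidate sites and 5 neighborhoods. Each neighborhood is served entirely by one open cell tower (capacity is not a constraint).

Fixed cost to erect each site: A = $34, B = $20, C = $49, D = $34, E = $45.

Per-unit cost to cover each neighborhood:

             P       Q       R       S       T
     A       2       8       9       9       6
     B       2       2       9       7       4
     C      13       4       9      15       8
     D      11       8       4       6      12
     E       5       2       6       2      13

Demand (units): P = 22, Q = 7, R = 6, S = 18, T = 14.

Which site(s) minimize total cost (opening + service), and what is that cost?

For any fixed open set, each neighborhood goes to its cheapest open site; total = fixed + service.
{B, E}: P→B 2·22=44, Q→B 2·7=14, R→E 6·6=36, S→E 2·18=36, T→B 4·14=56. Service 186; fixed 65; total 251.
{B, D, E}: service 174 + fixed 99 = 273
{A, B, E}: service 186 + fixed 99 = 285
{A, B, C, D, E}: service 174 + fixed 182 = 356
No other subset beats 251.

Open B and E; minimum total cost 251.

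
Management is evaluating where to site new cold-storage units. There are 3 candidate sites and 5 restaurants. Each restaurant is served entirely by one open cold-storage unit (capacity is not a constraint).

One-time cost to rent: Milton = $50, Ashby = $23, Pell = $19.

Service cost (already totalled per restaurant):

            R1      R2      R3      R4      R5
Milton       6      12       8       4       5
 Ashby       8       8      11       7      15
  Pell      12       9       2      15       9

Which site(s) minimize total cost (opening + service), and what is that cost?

Open Pell only; minimum total cost 66.

For any fixed open set, each restaurant goes to its cheapest open site; total = fixed + service.
{Pell}: R1→Pell 12, R2→Pell 9, R3→Pell 2, R4→Pell 15, R5→Pell 9. Service 47; fixed 19; total 66.
{Ashby}: service 49 + fixed 23 = 72
{Ashby, Pell}: service 34 + fixed 42 = 76
{Milton, Ashby, Pell}: service 25 + fixed 92 = 117
No other subset beats 66.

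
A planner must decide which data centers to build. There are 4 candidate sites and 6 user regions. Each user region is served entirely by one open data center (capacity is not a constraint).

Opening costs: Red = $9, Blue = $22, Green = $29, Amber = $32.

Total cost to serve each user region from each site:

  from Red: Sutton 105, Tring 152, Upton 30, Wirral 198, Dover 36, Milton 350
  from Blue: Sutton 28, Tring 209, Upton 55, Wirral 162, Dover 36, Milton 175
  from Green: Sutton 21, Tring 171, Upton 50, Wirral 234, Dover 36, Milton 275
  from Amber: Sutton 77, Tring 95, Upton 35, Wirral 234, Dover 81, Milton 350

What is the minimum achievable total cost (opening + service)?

Minimum total cost: 585

For any fixed open set, each user region goes to its cheapest open site; total = fixed + service.
{Blue, Amber}: Sutton→Blue 28, Tring→Amber 95, Upton→Amber 35, Wirral→Blue 162, Dover→Blue 36, Milton→Blue 175. Service 531; fixed 54; total 585.
{Red, Blue, Amber}: Sutton→Blue 28, Tring→Amber 95, Upton→Red 30, Wirral→Blue 162, Dover→Red 36, Milton→Blue 175. Service 526; fixed 63; total 589.
{Blue, Green, Amber}: service 524 + fixed 83 = 607
{Red, Blue, Green, Amber}: service 519 + fixed 92 = 611
(All 15 nonempty subsets were checked; Blue and Amber is lowest.)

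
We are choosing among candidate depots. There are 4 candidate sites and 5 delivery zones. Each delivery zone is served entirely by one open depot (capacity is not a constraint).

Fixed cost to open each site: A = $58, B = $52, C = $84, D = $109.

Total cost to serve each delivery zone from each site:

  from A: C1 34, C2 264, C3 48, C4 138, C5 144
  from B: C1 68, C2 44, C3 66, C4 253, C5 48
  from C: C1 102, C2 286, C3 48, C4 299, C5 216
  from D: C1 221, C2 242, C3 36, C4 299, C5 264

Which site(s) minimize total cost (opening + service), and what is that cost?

For any fixed open set, each delivery zone goes to its cheapest open site; total = fixed + service.
{A, B}: C1→A 34, C2→B 44, C3→A 48, C4→A 138, C5→B 48. Service 312; fixed 110; total 422.
{A, B, C}: C1→A 34, C2→B 44, C3→A 48, C4→A 138, C5→B 48. Service 312; fixed 194; total 506.
{A, B, D}: C1→A 34, C2→B 44, C3→D 36, C4→A 138, C5→B 48. Service 300; fixed 219; total 519.
{A, B, C, D}: service 300 + fixed 303 = 603
No other subset beats 422.

Open A and B; minimum total cost 422.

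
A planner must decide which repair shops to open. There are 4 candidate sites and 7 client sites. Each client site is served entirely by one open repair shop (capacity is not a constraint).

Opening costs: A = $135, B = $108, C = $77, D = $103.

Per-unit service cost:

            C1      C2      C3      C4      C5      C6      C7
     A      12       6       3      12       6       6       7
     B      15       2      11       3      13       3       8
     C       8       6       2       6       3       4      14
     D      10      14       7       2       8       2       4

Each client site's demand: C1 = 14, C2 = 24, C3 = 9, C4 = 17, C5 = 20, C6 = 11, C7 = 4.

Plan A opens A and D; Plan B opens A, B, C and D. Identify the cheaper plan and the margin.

Plan A: {A, D}: C1→D 10·14=140, C2→A 6·24=144, C3→A 3·9=27, C4→D 2·17=34, C5→A 6·20=120, C6→D 2·11=22, C7→D 4·4=16. Service 503; fixed 238; total 741.
Plan B: {A, B, C, D}: C1→C 8·14=112, C2→B 2·24=48, C3→C 2·9=18, C4→D 2·17=34, C5→C 3·20=60, C6→D 2·11=22, C7→D 4·4=16. Service 310; fixed 423; total 733.
Difference: |741 − 733| = 8.

Plan B is cheaper by 8.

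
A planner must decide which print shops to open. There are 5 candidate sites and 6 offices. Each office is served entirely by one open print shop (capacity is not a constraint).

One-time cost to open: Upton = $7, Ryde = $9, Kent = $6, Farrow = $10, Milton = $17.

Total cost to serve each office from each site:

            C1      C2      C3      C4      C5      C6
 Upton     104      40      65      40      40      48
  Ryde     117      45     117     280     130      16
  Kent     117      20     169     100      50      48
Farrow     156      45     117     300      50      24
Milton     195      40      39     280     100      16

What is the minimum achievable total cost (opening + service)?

Minimum total cost: 289

For any fixed open set, each office goes to its cheapest open site; total = fixed + service.
{Upton, Kent, Milton}: C1→Upton 104, C2→Kent 20, C3→Milton 39, C4→Upton 40, C5→Upton 40, C6→Milton 16. Service 259; fixed 30; total 289.
{Upton, Ryde, Kent, Milton}: C1→Upton 104, C2→Kent 20, C3→Milton 39, C4→Upton 40, C5→Upton 40, C6→Ryde 16. Service 259; fixed 39; total 298.
{Upton, Kent, Farrow, Milton}: service 259 + fixed 40 = 299
{Upton, Ryde, Kent, Farrow, Milton}: service 259 + fixed 49 = 308
No other subset beats 289.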